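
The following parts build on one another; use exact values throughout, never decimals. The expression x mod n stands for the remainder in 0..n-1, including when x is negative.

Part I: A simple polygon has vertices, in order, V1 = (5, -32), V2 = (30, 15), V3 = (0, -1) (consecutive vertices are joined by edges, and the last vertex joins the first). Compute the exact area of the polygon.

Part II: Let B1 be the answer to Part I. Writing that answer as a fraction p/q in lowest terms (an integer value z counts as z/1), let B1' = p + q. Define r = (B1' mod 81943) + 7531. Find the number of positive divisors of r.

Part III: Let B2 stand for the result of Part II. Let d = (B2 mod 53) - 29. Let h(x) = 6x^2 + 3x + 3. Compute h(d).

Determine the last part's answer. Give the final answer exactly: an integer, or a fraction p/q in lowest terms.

Part I: cross terms: (5*15 - 30*-32)=1035, (30*-1 - 0*15)=-30, (0*-32 - 5*-1)=5; twice the area = |1010| = 1010; area = 505; answer 505
Part II: B1 = 505; threaded value p + q = 506; r = 8037; 8037 = 3^2 * 19 * 47; number of divisors = (2+1) * (1+1) * (1+1) = 12; answer 12
Part III: B2 = 12; d = -17; 6*(-17)^2 + 3*(-17)^1 + 3 = (1734) + (-51) + (3) = 1686; answer 1686

1686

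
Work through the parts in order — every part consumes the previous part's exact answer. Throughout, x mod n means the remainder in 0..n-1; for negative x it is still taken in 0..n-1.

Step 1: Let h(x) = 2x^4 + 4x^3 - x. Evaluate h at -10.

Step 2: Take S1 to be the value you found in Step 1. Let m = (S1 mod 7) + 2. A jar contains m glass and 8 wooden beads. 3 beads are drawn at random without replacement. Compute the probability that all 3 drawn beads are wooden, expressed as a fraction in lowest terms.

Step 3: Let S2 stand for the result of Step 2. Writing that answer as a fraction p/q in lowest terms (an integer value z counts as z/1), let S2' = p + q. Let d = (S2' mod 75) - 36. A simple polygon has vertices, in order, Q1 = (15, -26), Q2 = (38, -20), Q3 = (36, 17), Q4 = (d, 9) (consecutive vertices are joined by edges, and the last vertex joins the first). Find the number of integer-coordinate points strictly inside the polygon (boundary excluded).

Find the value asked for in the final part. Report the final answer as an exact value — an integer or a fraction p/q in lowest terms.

Step 1: 2*(-10)^4 + 4*(-10)^3 - 1*(-10)^1 = (20000) + (-4000) + (10) = 16010; answer 16010
Step 2: S1 = 16010; m = 3; total draws C(11,3) = 165; favorable C(8,3) = 56; P = 56/165; answer 56/165
Step 3: S2 = 56/165; threaded value p + q = 221; d = 35; cross terms: (15*-20 - 38*-26)=688, (38*17 - 36*-20)=1366, (36*9 - 35*17)=-271, (35*-26 - 15*9)=-1045; twice the area = |738| = 738; area = 369; boundary points = 1 + 1 + 1 + 5 = 8; strictly interior points = area - boundary/2 + 1 = 366; answer 366

366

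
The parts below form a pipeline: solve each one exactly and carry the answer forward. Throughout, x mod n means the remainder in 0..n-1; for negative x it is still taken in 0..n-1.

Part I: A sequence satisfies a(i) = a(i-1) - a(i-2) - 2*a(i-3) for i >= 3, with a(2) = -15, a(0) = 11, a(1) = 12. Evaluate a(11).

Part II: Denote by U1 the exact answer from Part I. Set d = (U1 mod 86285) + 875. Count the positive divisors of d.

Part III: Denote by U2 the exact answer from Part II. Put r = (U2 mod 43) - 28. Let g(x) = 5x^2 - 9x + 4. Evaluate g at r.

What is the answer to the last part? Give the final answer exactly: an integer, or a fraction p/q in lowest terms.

832

Part I: a(3) = 1*(-15) - 1*(12) - 2*(11) = -49; iterating: a(3)=-49, a(4)=-58, a(5)=21, a(6)=177, a(7)=272, a(8)=53, a(9)=-573, a(10)=-1170, a(11)=-703; answer -703
Part II: U1 = -703; d = 86457; 86457 = 3 * 7 * 23 * 179; number of divisors = (1+1) * (1+1) * (1+1) * (1+1) = 16; answer 16
Part III: U2 = 16; r = -12; 5*(-12)^2 - 9*(-12)^1 + 4 = (720) + (108) + (4) = 832; answer 832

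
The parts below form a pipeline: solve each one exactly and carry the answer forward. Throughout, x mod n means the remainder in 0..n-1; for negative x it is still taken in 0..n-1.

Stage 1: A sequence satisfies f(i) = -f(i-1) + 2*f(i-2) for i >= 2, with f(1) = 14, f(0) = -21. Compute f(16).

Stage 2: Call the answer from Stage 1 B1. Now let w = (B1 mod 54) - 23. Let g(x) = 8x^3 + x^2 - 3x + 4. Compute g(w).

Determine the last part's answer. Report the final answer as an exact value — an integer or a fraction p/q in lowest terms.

Stage 1: f(2) = -1*(14) + 2*(-21) = -56; iterating: f(2)=-56, f(3)=84, f(4)=-196, f(5)=364, f(6)=-756, f(7)=1484, f(8)=-2996, f(9)=5964, f(10)=-11956, f(11)=23884, f(12)=-47796, f(13)=95564, f(14)=-191156, f(15)=382284, f(16)=-764596; answer -764596
Stage 2: B1 = -764596; w = 21; 8*(21)^3 + 1*(21)^2 - 3*(21)^1 + 4 = (74088) + (441) + (-63) + (4) = 74470; answer 74470

74470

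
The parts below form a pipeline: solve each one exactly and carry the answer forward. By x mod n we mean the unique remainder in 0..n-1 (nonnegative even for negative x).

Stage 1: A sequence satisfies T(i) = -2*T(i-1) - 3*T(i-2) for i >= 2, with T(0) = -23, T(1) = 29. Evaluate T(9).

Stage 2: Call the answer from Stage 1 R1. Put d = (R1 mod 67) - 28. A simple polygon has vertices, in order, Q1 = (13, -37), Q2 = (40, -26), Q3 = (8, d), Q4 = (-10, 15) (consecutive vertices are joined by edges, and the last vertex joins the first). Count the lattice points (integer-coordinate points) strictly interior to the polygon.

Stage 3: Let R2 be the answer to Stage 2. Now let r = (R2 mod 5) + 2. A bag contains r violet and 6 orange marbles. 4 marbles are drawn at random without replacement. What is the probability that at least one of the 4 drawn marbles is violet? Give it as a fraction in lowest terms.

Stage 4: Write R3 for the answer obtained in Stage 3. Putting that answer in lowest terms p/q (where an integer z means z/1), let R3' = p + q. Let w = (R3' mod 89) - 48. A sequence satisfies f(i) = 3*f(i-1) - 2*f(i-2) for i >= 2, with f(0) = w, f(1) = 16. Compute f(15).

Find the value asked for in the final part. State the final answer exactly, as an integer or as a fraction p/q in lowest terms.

Stage 1: T(2) = -2*(29) - 3*(-23) = 11; iterating: T(2)=11, T(3)=-109, T(4)=185, T(5)=-43, T(6)=-469, T(7)=1067, T(8)=-727, T(9)=-1747; answer -1747
Stage 2: R1 = -1747; d = 34; cross terms: (13*-26 - 40*-37)=1142, (40*34 - 8*-26)=1568, (8*15 - -10*34)=460, (-10*-37 - 13*15)=175; twice the area = |3345| = 3345; area = 3345/2; boundary points = 1 + 4 + 1 + 1 = 7; strictly interior points = area - boundary/2 + 1 = 1670; answer 1670
Stage 3: R2 = 1670; r = 2; total draws C(8,4) = 70; complement C(6,4) = 15; favorable 70 - 15 = 55; P = 11/14; answer 11/14
Stage 4: R3 = 11/14; threaded value p + q = 25; w = -23; f(2) = 3*(16) - 2*(-23) = 94; iterating: f(2)=94, f(3)=250, f(4)=562, f(5)=1186, f(6)=2434, f(7)=4930, f(8)=9922, f(9)=19906, f(10)=39874, f(11)=79810, f(12)=159682, f(13)=319426, f(14)=638914, f(15)=1277890; answer 1277890

1277890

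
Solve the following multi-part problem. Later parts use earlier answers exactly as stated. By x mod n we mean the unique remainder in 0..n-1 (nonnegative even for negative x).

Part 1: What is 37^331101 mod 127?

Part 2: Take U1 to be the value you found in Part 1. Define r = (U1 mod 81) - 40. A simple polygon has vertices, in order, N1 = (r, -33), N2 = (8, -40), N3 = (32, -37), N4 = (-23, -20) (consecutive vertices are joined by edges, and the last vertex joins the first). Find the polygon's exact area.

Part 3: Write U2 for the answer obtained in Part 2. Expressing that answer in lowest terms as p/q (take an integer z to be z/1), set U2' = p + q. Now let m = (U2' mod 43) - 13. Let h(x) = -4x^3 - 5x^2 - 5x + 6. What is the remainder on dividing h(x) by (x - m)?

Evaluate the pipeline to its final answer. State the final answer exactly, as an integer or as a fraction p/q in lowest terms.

2562

Part 1: squarings mod 127: 37^1=37, 37^2=99, 37^4=22, 37^8=103, 37^16=68, 37^32=52, 37^64=37, 37^128=99, 37^256=22, 37^512=103, 37^1024=68, 37^2048=52, 37^4096=37, 37^8192=99, 37^16384=22, 37^32768=103, 37^65536=68, 37^131072=52, 37^262144=37; 37^331101 = 37^1 * 37^4 * 37^8 * 37^16 * 37^64 * 37^256 * 37^1024 * 37^2048 * 37^65536 * 37^262144 = 1 (mod 127); answer 1
Part 2: U1 = 1; r = -39; cross terms: (-39*-40 - 8*-33)=1824, (8*-37 - 32*-40)=984, (32*-20 - -23*-37)=-1491, (-23*-33 - -39*-20)=-21; twice the area = |1296| = 1296; area = 648; answer 648
Part 3: U2 = 648; threaded value p + q = 649; m = -9; remainder = value at the root: -4*(-9)^3 - 5*(-9)^2 - 5*(-9)^1 + 6 = (2916) + (-405) + (45) + (6) = 2562; answer 2562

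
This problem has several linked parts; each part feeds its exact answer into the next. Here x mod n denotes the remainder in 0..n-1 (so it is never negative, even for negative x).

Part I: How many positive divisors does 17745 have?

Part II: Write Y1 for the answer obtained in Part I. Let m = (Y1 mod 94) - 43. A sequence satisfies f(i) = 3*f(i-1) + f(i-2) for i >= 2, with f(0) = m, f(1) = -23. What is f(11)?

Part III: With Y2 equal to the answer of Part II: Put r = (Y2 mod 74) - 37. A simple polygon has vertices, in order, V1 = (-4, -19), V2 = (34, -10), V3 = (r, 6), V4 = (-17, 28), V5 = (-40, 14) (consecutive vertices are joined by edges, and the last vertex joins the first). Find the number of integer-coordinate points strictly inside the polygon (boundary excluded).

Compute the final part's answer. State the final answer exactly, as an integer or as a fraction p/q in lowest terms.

Part I: 17745 = 3 * 5 * 7 * 13^2; number of divisors = (1+1) * (1+1) * (1+1) * (2+1) = 24; answer 24
Part II: Y1 = 24; m = -19; f(2) = 3*(-23) + 1*(-19) = -88; iterating: f(2)=-88, f(3)=-287, f(4)=-949, f(5)=-3134, f(6)=-10351, f(7)=-34187, f(8)=-112912, f(9)=-372923, f(10)=-1231681, f(11)=-4067966; answer -4067966
Part III: Y2 = -4067966; r = -1; cross terms: (-4*-10 - 34*-19)=686, (34*6 - -1*-10)=194, (-1*28 - -17*6)=74, (-17*14 - -40*28)=882, (-40*-19 - -4*14)=816; twice the area = |2652| = 2652; area = 1326; boundary points = 1 + 1 + 2 + 1 + 3 = 8; strictly interior points = area - boundary/2 + 1 = 1323; answer 1323

1323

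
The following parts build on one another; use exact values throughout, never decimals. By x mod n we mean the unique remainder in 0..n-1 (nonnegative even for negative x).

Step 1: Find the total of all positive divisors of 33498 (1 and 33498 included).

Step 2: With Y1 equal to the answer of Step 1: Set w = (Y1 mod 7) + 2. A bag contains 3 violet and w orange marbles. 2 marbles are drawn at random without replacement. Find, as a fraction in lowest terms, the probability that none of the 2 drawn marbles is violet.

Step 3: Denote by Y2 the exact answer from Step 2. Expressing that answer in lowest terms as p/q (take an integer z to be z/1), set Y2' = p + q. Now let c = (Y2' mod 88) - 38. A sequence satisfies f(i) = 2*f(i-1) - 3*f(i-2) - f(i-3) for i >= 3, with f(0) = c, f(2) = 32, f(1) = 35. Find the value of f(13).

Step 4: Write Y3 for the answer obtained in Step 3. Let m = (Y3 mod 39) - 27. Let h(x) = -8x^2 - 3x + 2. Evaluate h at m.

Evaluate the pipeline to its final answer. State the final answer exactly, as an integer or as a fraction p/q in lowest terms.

Step 1: 33498 = 2 * 3^2 * 1861; sigma = (1 + 2) * (1 + 3 + 9) * (1 + 1861) = 3 * 13 * 1862 = 72618; answer 72618
Step 2: Y1 = 72618; w = 2; total draws C(5,2) = 10; favorable C(2,2) = 1; P = 1/10; answer 1/10
Step 3: Y2 = 1/10; threaded value p + q = 11; c = -27; f(3) = 2*(32) - 3*(35) - 1*(-27) = -14; iterating: f(3)=-14, f(4)=-159, f(5)=-308, f(6)=-125, f(7)=833, f(8)=2349, f(9)=2324, f(10)=-3232, f(11)=-15785, f(12)=-24198, f(13)=2191; answer 2191
Step 4: Y3 = 2191; m = -20; -8*(-20)^2 - 3*(-20)^1 + 2 = (-3200) + (60) + (2) = -3138; answer -3138

-3138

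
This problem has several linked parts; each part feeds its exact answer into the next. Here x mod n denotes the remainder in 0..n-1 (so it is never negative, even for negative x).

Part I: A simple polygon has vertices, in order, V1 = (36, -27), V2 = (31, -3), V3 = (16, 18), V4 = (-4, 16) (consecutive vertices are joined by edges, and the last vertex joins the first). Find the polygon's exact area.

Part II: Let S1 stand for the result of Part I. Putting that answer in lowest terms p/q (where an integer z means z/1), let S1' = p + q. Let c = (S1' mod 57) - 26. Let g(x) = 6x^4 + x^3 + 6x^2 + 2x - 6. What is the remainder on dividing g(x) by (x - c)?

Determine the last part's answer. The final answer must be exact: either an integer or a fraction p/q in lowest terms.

2728278

Part I: cross terms: (36*-3 - 31*-27)=729, (31*18 - 16*-3)=606, (16*16 - -4*18)=328, (-4*-27 - 36*16)=-468; twice the area = |1195| = 1195; area = 1195/2; answer 1195/2
Part II: S1 = 1195/2; threaded value p + q = 1197; c = -26; remainder = value at the root: 6*(-26)^4 + 1*(-26)^3 + 6*(-26)^2 + 2*(-26)^1 - 6 = (2741856) + (-17576) + (4056) + (-52) + (-6) = 2728278; answer 2728278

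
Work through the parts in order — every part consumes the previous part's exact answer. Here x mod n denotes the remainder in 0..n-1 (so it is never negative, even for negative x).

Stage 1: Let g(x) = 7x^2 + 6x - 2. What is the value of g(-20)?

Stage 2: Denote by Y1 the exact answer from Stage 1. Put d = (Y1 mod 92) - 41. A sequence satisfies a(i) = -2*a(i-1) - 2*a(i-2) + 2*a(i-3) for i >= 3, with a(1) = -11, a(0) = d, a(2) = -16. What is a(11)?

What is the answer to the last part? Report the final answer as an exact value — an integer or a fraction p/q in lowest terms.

Stage 1: 7*(-20)^2 + 6*(-20)^1 - 2 = (2800) + (-120) + (-2) = 2678; answer 2678
Stage 2: Y1 = 2678; d = -31; a(3) = -2*(-16) - 2*(-11) + 2*(-31) = -8; iterating: a(3)=-8, a(4)=26, a(5)=-68, a(6)=68, a(7)=52, a(8)=-376, a(9)=784, a(10)=-712, a(11)=-896; answer -896

-896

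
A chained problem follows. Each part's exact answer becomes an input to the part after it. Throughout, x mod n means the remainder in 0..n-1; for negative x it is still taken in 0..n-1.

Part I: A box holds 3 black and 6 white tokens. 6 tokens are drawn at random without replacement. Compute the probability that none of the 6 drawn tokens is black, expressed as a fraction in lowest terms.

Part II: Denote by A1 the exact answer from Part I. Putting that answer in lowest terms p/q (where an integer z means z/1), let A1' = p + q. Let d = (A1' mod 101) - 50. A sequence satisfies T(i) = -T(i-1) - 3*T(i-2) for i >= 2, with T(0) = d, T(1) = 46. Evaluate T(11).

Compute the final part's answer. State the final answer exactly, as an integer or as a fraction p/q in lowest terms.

14893

Part I: total draws C(9,6) = 84; favorable C(6,6) = 1; P = 1/84; answer 1/84
Part II: A1 = 1/84; threaded value p + q = 85; d = 35; T(2) = -1*(46) - 3*(35) = -151; iterating: T(2)=-151, T(3)=13, T(4)=440, T(5)=-479, T(6)=-841, T(7)=2278, T(8)=245, T(9)=-7079, T(10)=6344, T(11)=14893; answer 14893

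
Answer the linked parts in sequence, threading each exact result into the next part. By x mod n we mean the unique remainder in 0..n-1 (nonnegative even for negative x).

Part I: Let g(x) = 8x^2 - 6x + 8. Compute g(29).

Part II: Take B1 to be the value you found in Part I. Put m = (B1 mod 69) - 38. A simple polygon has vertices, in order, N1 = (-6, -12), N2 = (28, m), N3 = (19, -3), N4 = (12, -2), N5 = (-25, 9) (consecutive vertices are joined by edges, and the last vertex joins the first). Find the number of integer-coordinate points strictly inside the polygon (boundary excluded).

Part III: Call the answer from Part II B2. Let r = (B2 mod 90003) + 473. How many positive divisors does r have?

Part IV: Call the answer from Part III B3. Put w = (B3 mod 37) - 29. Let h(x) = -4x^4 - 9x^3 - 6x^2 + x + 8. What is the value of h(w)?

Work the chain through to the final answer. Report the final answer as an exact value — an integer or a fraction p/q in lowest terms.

-95490

Part I: 8*(29)^2 - 6*(29)^1 + 8 = (6728) + (-174) + (8) = 6562; answer 6562
Part II: B1 = 6562; m = -31; cross terms: (-6*-31 - 28*-12)=522, (28*-3 - 19*-31)=505, (19*-2 - 12*-3)=-2, (12*9 - -25*-2)=58, (-25*-12 - -6*9)=354; twice the area = |1437| = 1437; area = 1437/2; boundary points = 1 + 1 + 1 + 1 + 1 = 5; strictly interior points = area - boundary/2 + 1 = 717; answer 717
Part III: B2 = 717; r = 1190; 1190 = 2 * 5 * 7 * 17; number of divisors = (1+1) * (1+1) * (1+1) * (1+1) = 16; answer 16
Part IV: B3 = 16; w = -13; -4*(-13)^4 - 9*(-13)^3 - 6*(-13)^2 + 1*(-13)^1 + 8 = (-114244) + (19773) + (-1014) + (-13) + (8) = -95490; answer -95490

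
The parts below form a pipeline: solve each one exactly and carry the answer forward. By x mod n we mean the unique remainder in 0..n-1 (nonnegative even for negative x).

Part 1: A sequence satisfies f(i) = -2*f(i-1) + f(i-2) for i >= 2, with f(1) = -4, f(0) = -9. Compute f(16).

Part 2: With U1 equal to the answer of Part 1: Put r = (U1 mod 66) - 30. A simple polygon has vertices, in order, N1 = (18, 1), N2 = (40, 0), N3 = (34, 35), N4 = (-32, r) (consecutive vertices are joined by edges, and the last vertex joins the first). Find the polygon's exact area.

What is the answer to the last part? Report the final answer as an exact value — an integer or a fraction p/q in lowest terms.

1488

Part 1: f(2) = -2*(-4) + 1*(-9) = -1; iterating: f(2)=-1, f(3)=-2, f(4)=3, f(5)=-8, f(6)=19, f(7)=-46, f(8)=111, f(9)=-268, f(10)=647, f(11)=-1562, f(12)=3771, f(13)=-9104, f(14)=21979, f(15)=-53062, f(16)=128103; answer 128103
Part 2: U1 = 128103; r = 33; cross terms: (18*0 - 40*1)=-40, (40*35 - 34*0)=1400, (34*33 - -32*35)=2242, (-32*1 - 18*33)=-626; twice the area = |2976| = 2976; area = 1488; answer 1488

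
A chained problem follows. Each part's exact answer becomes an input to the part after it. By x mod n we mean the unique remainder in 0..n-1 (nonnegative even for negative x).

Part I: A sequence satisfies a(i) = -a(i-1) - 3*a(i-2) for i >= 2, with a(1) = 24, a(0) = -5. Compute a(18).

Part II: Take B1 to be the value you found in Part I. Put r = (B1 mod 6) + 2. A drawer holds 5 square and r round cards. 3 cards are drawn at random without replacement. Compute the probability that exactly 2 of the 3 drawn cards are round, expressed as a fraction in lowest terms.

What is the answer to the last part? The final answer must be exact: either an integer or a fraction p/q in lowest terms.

Part I: a(2) = -1*(24) - 3*(-5) = -9; iterating: a(2)=-9, a(3)=-63, a(4)=90, a(5)=99, a(6)=-369, a(7)=72, a(8)=1035, a(9)=-1251, a(10)=-1854, a(11)=5607, a(12)=-45, a(13)=-16776, a(14)=16911, a(15)=33417, a(16)=-84150, a(17)=-16101, a(18)=268551; answer 268551
Part II: B1 = 268551; r = 5; total draws C(10,3) = 120; favorable C(5,2)*C(5,1) = 50; P = 5/12; answer 5/12

5/12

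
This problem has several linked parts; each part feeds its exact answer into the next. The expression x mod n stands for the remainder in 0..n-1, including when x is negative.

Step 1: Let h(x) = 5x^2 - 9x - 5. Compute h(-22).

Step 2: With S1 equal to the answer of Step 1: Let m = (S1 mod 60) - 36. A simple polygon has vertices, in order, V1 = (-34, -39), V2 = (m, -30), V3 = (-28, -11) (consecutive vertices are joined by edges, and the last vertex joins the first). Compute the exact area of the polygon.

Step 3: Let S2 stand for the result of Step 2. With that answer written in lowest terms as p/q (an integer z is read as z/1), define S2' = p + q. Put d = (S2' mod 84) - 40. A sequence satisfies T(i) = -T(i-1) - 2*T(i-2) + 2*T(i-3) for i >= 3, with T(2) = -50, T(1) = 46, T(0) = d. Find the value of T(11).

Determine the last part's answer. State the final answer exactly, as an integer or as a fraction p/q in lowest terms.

Step 1: 5*(-22)^2 - 9*(-22)^1 - 5 = (2420) + (198) + (-5) = 2613; answer 2613
Step 2: S1 = 2613; m = -3; cross terms: (-34*-30 - -3*-39)=903, (-3*-11 - -28*-30)=-807, (-28*-39 - -34*-11)=718; twice the area = |814| = 814; area = 407; answer 407
Step 3: S2 = 407; threaded value p + q = 408; d = 32; T(3) = -1*(-50) - 2*(46) + 2*(32) = 22; iterating: T(3)=22, T(4)=170, T(5)=-314, T(6)=18, T(7)=950, T(8)=-1614, T(9)=-250, T(10)=5378, T(11)=-8106; answer -8106

-8106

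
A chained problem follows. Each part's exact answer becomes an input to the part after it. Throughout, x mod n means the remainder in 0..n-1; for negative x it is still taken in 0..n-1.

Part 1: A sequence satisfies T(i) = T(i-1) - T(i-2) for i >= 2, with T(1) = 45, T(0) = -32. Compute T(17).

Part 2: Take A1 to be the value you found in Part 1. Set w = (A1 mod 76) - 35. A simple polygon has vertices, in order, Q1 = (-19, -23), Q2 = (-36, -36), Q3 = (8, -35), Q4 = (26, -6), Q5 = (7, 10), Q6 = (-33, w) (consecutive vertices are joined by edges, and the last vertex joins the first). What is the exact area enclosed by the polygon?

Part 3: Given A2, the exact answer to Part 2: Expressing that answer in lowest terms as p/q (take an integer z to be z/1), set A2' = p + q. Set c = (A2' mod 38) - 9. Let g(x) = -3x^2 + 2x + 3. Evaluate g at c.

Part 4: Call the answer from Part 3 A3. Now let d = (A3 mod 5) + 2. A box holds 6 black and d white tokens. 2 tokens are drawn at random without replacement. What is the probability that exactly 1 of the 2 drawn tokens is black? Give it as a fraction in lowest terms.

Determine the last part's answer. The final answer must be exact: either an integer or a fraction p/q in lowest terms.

Part 1: T(2) = 1*(45) - 1*(-32) = 77; iterating: T(2)=77, T(3)=32, T(4)=-45, T(5)=-77, T(6)=-32, T(7)=45, T(8)=77, T(9)=32, T(10)=-45, T(11)=-77, T(12)=-32, T(13)=45, T(14)=77, T(15)=32, T(16)=-45, T(17)=-77; answer -77
Part 2: A1 = -77; w = 40; cross terms: (-19*-36 - -36*-23)=-144, (-36*-35 - 8*-36)=1548, (8*-6 - 26*-35)=862, (26*10 - 7*-6)=302, (7*40 - -33*10)=610, (-33*-23 - -19*40)=1519; twice the area = |4697| = 4697; area = 4697/2; answer 4697/2
Part 3: A2 = 4697/2; threaded value p + q = 4699; c = 16; -3*(16)^2 + 2*(16)^1 + 3 = (-768) + (32) + (3) = -733; answer -733
Part 4: A3 = -733; d = 4; total draws C(10,2) = 45; favorable C(6,1)*C(4,1) = 24; P = 8/15; answer 8/15

8/15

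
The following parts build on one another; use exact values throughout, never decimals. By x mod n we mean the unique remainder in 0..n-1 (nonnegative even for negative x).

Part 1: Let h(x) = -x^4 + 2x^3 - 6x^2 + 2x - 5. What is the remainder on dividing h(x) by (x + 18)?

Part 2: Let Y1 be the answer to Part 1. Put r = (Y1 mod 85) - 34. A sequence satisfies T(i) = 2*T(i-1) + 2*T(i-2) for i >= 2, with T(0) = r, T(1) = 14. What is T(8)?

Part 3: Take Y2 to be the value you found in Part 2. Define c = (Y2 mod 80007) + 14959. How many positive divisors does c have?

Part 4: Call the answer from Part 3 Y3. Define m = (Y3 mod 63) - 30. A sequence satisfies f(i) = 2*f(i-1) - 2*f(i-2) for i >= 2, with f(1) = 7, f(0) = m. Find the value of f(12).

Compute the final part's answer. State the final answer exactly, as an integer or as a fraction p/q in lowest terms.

Part 1: remainder = value at the root: -1*(-18)^4 + 2*(-18)^3 - 6*(-18)^2 + 2*(-18)^1 - 5 = (-104976) + (-11664) + (-1944) + (-36) + (-5) = -118625; answer -118625
Part 2: Y1 = -118625; r = 1; T(2) = 2*(14) + 2*(1) = 30; iterating: T(2)=30, T(3)=88, T(4)=236, T(5)=648, T(6)=1768, T(7)=4832, T(8)=13200; answer 13200
Part 3: Y2 = 13200; c = 28159; 28159 = 29 * 971; number of divisors = (1+1) * (1+1) = 4; answer 4
Part 4: Y3 = 4; m = -26; f(2) = 2*(7) - 2*(-26) = 66; iterating: f(2)=66, f(3)=118, f(4)=104, f(5)=-28, f(6)=-264, f(7)=-472, f(8)=-416, f(9)=112, f(10)=1056, f(11)=1888, f(12)=1664; answer 1664

1664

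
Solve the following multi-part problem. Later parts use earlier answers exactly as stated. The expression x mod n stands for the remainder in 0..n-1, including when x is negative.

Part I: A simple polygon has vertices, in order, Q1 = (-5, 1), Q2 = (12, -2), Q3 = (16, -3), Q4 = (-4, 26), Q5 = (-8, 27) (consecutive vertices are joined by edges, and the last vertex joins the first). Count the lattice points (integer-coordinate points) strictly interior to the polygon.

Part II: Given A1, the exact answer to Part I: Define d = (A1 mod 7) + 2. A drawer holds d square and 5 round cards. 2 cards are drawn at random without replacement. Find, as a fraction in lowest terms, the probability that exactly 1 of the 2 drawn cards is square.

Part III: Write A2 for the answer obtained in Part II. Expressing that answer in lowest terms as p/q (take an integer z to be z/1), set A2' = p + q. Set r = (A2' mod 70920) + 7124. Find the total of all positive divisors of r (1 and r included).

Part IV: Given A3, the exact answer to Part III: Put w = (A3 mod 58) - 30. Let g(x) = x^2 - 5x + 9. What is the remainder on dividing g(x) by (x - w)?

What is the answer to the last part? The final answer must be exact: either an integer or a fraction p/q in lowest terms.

509

Part I: cross terms: (-5*-2 - 12*1)=-2, (12*-3 - 16*-2)=-4, (16*26 - -4*-3)=404, (-4*27 - -8*26)=100, (-8*1 - -5*27)=127; twice the area = |625| = 625; area = 625/2; boundary points = 1 + 1 + 1 + 1 + 1 = 5; strictly interior points = area - boundary/2 + 1 = 311; answer 311
Part II: A1 = 311; d = 5; total draws C(10,2) = 45; favorable C(5,1)*C(5,1) = 25; P = 5/9; answer 5/9
Part III: A2 = 5/9; threaded value p + q = 14; r = 7138; 7138 = 2 * 43 * 83; sigma = (1 + 2) * (1 + 43) * (1 + 83) = 3 * 44 * 84 = 11088; answer 11088
Part IV: A3 = 11088; w = -20; remainder = value at the root: 1*(-20)^2 - 5*(-20)^1 + 9 = (400) + (100) + (9) = 509; answer 509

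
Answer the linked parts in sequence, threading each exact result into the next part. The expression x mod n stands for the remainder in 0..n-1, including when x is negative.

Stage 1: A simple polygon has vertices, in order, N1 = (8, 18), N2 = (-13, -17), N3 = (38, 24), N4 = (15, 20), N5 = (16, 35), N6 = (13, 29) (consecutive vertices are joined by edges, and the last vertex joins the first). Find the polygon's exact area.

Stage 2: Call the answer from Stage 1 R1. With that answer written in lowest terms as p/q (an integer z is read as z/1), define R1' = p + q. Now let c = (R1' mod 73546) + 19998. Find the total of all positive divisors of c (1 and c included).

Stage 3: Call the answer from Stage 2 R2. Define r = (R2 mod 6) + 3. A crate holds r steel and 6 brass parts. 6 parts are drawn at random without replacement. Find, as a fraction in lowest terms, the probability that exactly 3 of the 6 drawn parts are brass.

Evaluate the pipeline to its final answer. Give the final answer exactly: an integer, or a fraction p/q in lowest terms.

Stage 1: cross terms: (8*-17 - -13*18)=98, (-13*24 - 38*-17)=334, (38*20 - 15*24)=400, (15*35 - 16*20)=205, (16*29 - 13*35)=9, (13*18 - 8*29)=2; twice the area = |1048| = 1048; area = 524; answer 524
Stage 2: R1 = 524; threaded value p + q = 525; c = 20523; 20523 = 3 * 6841; sigma = (1 + 3) * (1 + 6841) = 4 * 6842 = 27368; answer 27368
Stage 3: R2 = 27368; r = 5; total draws C(11,6) = 462; favorable C(6,3)*C(5,3) = 200; P = 100/231; answer 100/231

100/231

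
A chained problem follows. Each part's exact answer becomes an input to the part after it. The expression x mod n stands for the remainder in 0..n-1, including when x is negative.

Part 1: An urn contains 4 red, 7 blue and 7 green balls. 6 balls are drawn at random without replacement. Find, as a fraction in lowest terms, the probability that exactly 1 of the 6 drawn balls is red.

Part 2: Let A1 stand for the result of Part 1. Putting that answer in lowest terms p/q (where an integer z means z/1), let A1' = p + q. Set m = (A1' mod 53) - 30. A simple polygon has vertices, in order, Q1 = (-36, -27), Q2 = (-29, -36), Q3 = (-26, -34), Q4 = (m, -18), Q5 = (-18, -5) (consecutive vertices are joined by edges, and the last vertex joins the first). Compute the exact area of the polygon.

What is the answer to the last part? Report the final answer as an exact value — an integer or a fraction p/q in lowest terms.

723/2

Part 1: total draws C(18,6) = 18564; favorable C(4,1)*C(14,5) = 8008; P = 22/51; answer 22/51
Part 2: A1 = 22/51; threaded value p + q = 73; m = -10; cross terms: (-36*-36 - -29*-27)=513, (-29*-34 - -26*-36)=50, (-26*-18 - -10*-34)=128, (-10*-5 - -18*-18)=-274, (-18*-27 - -36*-5)=306; twice the area = |723| = 723; area = 723/2; answer 723/2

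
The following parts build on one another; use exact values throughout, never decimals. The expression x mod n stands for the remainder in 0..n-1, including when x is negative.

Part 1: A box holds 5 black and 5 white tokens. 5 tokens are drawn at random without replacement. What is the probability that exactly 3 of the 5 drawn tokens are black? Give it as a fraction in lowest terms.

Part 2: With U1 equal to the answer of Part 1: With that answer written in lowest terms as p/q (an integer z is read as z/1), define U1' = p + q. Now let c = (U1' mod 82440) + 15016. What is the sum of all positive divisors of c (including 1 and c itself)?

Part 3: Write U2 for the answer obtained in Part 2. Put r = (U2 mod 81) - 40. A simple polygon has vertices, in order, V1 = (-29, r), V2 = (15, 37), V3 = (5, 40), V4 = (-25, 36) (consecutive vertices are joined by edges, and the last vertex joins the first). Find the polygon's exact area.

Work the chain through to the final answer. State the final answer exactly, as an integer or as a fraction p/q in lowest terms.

743

Part 1: total draws C(10,5) = 252; favorable C(5,3)*C(5,2) = 100; P = 25/63; answer 25/63
Part 2: U1 = 25/63; threaded value p + q = 88; c = 15104; 15104 = 2^8 * 59; sigma = (1 + 2 + 4 + 8 + 16 + 32 + 64 + 128 + 256) * (1 + 59) = 511 * 60 = 30660; answer 30660
Part 3: U2 = 30660; r = 2; cross terms: (-29*37 - 15*2)=-1103, (15*40 - 5*37)=415, (5*36 - -25*40)=1180, (-25*2 - -29*36)=994; twice the area = |1486| = 1486; area = 743; answer 743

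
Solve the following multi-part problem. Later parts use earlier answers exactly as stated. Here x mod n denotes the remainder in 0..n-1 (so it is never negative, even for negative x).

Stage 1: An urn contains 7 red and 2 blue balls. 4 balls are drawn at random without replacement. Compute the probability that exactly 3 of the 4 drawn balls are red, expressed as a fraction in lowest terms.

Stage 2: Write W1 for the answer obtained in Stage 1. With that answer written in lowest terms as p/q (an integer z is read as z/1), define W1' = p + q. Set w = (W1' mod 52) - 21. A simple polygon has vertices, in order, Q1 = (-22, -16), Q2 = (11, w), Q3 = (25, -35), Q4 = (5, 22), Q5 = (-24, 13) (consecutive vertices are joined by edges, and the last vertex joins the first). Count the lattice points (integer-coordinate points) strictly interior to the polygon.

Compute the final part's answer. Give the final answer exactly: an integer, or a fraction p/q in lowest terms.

1045

Stage 1: total draws C(9,4) = 126; favorable C(7,3)*C(2,1) = 70; P = 5/9; answer 5/9
Stage 2: W1 = 5/9; threaded value p + q = 14; w = -7; cross terms: (-22*-7 - 11*-16)=330, (11*-35 - 25*-7)=-210, (25*22 - 5*-35)=725, (5*13 - -24*22)=593, (-24*-16 - -22*13)=670; twice the area = |2108| = 2108; area = 1054; boundary points = 3 + 14 + 1 + 1 + 1 = 20; strictly interior points = area - boundary/2 + 1 = 1045; answer 1045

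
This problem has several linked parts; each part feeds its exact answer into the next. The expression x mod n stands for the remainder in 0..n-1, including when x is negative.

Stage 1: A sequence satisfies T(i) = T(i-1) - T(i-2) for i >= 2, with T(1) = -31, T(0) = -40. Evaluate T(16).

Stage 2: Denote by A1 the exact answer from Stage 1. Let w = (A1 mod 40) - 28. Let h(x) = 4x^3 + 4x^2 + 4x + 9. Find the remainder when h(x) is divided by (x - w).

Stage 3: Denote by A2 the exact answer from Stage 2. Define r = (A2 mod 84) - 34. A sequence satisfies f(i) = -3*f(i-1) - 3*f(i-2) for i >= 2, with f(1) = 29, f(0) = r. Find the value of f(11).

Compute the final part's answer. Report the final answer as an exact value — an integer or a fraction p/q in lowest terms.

-41310

Stage 1: T(2) = 1*(-31) - 1*(-40) = 9; iterating: T(2)=9, T(3)=40, T(4)=31, T(5)=-9, T(6)=-40, T(7)=-31, T(8)=9, T(9)=40, T(10)=31, T(11)=-9, T(12)=-40, T(13)=-31, T(14)=9, T(15)=40, T(16)=31; answer 31
Stage 2: A1 = 31; w = 3; remainder = value at the root: 4*(3)^3 + 4*(3)^2 + 4*(3)^1 + 9 = (108) + (36) + (12) + (9) = 165; answer 165
Stage 3: A2 = 165; r = 47; f(2) = -3*(29) - 3*(47) = -228; iterating: f(2)=-228, f(3)=597, f(4)=-1107, f(5)=1530, f(6)=-1269, f(7)=-783, f(8)=6156, f(9)=-16119, f(10)=29889, f(11)=-41310; answer -41310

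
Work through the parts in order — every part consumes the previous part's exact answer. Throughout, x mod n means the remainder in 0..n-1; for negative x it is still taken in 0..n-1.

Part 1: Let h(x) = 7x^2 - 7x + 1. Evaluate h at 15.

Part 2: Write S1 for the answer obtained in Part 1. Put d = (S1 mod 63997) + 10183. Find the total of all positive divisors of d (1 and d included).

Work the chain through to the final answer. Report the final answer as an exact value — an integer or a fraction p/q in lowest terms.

Part 1: 7*(15)^2 - 7*(15)^1 + 1 = (1575) + (-105) + (1) = 1471; answer 1471
Part 2: S1 = 1471; d = 11654; 11654 = 2 * 5827; sigma = (1 + 2) * (1 + 5827) = 3 * 5828 = 17484; answer 17484

17484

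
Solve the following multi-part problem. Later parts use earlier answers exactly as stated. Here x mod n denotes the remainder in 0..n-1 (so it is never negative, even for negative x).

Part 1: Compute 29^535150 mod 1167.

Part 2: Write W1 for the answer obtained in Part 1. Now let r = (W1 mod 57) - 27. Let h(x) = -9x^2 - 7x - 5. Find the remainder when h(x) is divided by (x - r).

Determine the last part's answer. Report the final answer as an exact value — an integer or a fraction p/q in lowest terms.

-5805

Part 1: squarings mod 1167: 29^1=29, 29^2=841, 29^4=79, 29^8=406, 29^16=289, 29^32=664, 29^64=937, 29^128=385, 29^256=16, 29^512=256, 29^1024=184, 29^2048=13, 29^4096=169, 29^8192=553, 29^16384=55, 29^32768=691, 29^65536=178, 29^131072=175, 29^262144=283, 29^524288=733; 29^535150 = 29^2 * 29^4 * 29^8 * 29^32 * 29^64 * 29^512 * 29^2048 * 29^8192 * 29^524288 = 166 (mod 1167); answer 166
Part 2: W1 = 166; r = 25; remainder = value at the root: -9*(25)^2 - 7*(25)^1 - 5 = (-5625) + (-175) + (-5) = -5805; answer -5805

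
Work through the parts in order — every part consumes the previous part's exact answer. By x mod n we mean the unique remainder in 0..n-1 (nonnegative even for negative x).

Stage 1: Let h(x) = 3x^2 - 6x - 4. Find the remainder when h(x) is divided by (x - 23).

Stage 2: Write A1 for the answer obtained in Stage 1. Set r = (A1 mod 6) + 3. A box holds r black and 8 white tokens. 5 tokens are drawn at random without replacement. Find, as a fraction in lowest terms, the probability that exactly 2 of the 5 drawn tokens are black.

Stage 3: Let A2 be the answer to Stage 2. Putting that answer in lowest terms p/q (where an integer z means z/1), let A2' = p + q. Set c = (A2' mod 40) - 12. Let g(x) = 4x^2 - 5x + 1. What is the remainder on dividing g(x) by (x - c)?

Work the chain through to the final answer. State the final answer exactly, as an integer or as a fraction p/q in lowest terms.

Stage 1: remainder = value at the root: 3*(23)^2 - 6*(23)^1 - 4 = (1587) + (-138) + (-4) = 1445; answer 1445
Stage 2: A1 = 1445; r = 8; total draws C(16,5) = 4368; favorable C(8,2)*C(8,3) = 1568; P = 14/39; answer 14/39
Stage 3: A2 = 14/39; threaded value p + q = 53; c = 1; remainder = value at the root: 4*(1)^2 - 5*(1)^1 + 1 = (4) + (-5) + (1) = 0; answer 0

0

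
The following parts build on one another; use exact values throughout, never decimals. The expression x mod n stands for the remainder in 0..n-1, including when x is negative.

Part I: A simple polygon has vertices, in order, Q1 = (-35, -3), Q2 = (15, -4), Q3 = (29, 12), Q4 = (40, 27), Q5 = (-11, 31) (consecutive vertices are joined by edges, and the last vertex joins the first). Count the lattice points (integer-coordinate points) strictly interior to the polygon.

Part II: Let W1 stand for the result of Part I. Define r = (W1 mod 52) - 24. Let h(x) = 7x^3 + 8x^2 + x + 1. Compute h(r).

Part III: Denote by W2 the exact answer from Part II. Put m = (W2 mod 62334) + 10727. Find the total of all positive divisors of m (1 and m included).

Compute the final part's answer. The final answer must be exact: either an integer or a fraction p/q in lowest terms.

Part I: cross terms: (-35*-4 - 15*-3)=185, (15*12 - 29*-4)=296, (29*27 - 40*12)=303, (40*31 - -11*27)=1537, (-11*-3 - -35*31)=1118; twice the area = |3439| = 3439; area = 3439/2; boundary points = 1 + 2 + 1 + 1 + 2 = 7; strictly interior points = area - boundary/2 + 1 = 1717; answer 1717
Part II: W1 = 1717; r = -23; 7*(-23)^3 + 8*(-23)^2 + 1*(-23)^1 + 1 = (-85169) + (4232) + (-23) + (1) = -80959; answer -80959
Part III: W2 = -80959; m = 54436; 54436 = 2^2 * 31 * 439; sigma = (1 + 2 + 4) * (1 + 31) * (1 + 439) = 7 * 32 * 440 = 98560; answer 98560

98560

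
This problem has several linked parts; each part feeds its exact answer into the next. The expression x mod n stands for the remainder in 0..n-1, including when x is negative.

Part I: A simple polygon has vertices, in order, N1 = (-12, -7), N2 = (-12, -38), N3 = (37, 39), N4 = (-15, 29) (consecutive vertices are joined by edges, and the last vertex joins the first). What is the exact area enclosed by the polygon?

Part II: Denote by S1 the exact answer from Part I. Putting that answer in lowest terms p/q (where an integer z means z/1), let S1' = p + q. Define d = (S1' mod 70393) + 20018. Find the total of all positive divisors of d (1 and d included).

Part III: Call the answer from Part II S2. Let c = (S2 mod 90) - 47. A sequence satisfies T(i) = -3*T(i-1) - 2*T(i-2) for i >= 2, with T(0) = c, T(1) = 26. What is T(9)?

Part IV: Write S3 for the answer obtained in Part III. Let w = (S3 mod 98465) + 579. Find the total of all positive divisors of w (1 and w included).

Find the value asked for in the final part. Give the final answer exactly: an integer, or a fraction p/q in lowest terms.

Part I: cross terms: (-12*-38 - -12*-7)=372, (-12*39 - 37*-38)=938, (37*29 - -15*39)=1658, (-15*-7 - -12*29)=453; twice the area = |3421| = 3421; area = 3421/2; answer 3421/2
Part II: S1 = 3421/2; threaded value p + q = 3423; d = 23441; 23441 = 11 * 2131; sigma = (1 + 11) * (1 + 2131) = 12 * 2132 = 25584; answer 25584
Part III: S2 = 25584; c = -23; T(2) = -3*(26) - 2*(-23) = -32; iterating: T(2)=-32, T(3)=44, T(4)=-68, T(5)=116, T(6)=-212, T(7)=404, T(8)=-788, T(9)=1556; answer 1556
Part IV: S3 = 1556; w = 2135; 2135 = 5 * 7 * 61; sigma = (1 + 5) * (1 + 7) * (1 + 61) = 6 * 8 * 62 = 2976; answer 2976

2976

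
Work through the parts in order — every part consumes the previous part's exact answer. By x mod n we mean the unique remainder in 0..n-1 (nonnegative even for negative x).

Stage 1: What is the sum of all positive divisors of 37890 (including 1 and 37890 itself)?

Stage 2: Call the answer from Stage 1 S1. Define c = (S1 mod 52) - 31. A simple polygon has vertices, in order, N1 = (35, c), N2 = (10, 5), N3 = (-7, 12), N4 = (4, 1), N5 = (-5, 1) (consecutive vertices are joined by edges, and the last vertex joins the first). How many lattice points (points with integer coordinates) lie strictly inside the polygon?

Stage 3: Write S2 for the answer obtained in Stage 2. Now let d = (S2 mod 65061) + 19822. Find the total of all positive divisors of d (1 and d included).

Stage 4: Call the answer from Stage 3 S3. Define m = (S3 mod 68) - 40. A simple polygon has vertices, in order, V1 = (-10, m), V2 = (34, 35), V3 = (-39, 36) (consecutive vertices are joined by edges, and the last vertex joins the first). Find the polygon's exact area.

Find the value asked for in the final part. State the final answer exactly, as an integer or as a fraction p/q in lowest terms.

1431/2

Stage 1: 37890 = 2 * 3^2 * 5 * 421; sigma = (1 + 2) * (1 + 3 + 9) * (1 + 5) * (1 + 421) = 3 * 13 * 6 * 422 = 98748; answer 98748
Stage 2: S1 = 98748; c = -31; cross terms: (35*5 - 10*-31)=485, (10*12 - -7*5)=155, (-7*1 - 4*12)=-55, (4*1 - -5*1)=9, (-5*-31 - 35*1)=120; twice the area = |714| = 714; area = 357; boundary points = 1 + 1 + 11 + 9 + 8 = 30; strictly interior points = area - boundary/2 + 1 = 343; answer 343
Stage 3: S2 = 343; d = 20165; 20165 = 5 * 37 * 109; sigma = (1 + 5) * (1 + 37) * (1 + 109) = 6 * 38 * 110 = 25080; answer 25080
Stage 4: S3 = 25080; m = 16; cross terms: (-10*35 - 34*16)=-894, (34*36 - -39*35)=2589, (-39*16 - -10*36)=-264; twice the area = |1431| = 1431; area = 1431/2; answer 1431/2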